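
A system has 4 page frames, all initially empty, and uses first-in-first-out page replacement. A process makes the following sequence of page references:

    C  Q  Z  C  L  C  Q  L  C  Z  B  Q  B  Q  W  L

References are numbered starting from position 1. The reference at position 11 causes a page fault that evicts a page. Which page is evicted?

pos 1: C: miss, frames {C}
pos 2: Q: miss, frames {C,Q}
pos 3: Z: miss, frames {C,Q,Z}
pos 4: C: hit
pos 5: L: miss, frames {C,Q,Z,L}
pos 6: C: hit
pos 7: Q: hit
pos 8: L: hit
pos 9: C: hit
pos 10: Z: hit
pos 11: B: miss, evict C, frames {Q,Z,L,B}
At position 11, page C is evicted.

C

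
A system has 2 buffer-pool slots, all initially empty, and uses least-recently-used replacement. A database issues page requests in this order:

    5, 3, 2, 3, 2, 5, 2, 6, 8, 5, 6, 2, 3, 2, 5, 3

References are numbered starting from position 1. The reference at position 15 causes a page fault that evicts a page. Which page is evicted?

pos 1: 5 -> fault, frames [5]
pos 2: 3 -> fault, frames [5, 3]
pos 3: 2 -> fault, evict 5, frames [3, 2]
pos 4: 3 -> hit
pos 5: 2 -> hit
pos 6: 5 -> fault, evict 3, frames [2, 5]
pos 7: 2 -> hit
pos 8: 6 -> fault, evict 5, frames [2, 6]
pos 9: 8 -> fault, evict 2, frames [6, 8]
pos 10: 5 -> fault, evict 6, frames [8, 5]
pos 11: 6 -> fault, evict 8, frames [5, 6]
pos 12: 2 -> fault, evict 5, frames [6, 2]
pos 13: 3 -> fault, evict 6, frames [2, 3]
pos 14: 2 -> hit
pos 15: 5 -> fault, evict 3, frames [2, 5]
At position 15, page 3 is evicted.

3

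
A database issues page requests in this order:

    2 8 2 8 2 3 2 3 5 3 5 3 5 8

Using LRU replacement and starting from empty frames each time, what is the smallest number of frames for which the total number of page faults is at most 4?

4

f=1: 14 faults
f=2: 5 faults
f=3: 5 faults
f=4: 4 faults
Smallest f with faults ≤ 4 is 4.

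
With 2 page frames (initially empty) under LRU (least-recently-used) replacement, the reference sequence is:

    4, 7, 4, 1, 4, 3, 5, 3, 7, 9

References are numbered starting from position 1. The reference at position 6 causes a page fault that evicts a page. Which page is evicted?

pos 1: 4 → miss, frames {4}
pos 2: 7 → miss, frames {4,7}
pos 3: 4 → hit
pos 4: 1 → miss, evict 7, frames {4,1}
pos 5: 4 → hit
pos 6: 3 → miss, evict 1, frames {4,3}
At position 6, page 1 is evicted.

1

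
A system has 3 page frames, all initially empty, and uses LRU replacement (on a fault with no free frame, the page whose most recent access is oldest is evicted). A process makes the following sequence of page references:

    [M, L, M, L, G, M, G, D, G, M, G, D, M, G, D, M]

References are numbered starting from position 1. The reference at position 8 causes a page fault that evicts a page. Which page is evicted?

L

pos 1: M → miss, frames [M]
pos 2: L → miss, frames [M, L]
pos 3: M → hit
pos 4: L → hit
pos 5: G → miss, frames [M, L, G]
pos 6: M → hit
pos 7: G → hit
pos 8: D → miss, evict L, frames [M, G, D]
At position 8, page L is evicted.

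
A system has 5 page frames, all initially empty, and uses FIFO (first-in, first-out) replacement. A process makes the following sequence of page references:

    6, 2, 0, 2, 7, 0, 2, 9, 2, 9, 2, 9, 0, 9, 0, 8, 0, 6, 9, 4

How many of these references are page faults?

8

6: fault, frames [6]
2: fault, frames [6, 2]
0: fault, frames [6, 2, 0]
2: hit
7: fault, frames [6, 2, 0, 7]
0: hit
2: hit
9: fault, frames [6, 2, 0, 7, 9]
2: hit
9: hit
2: hit
9: hit
0: hit
9: hit
0: hit
8: fault, evict 6, frames [2, 0, 7, 9, 8]
0: hit
6: fault, evict 2, frames [0, 7, 9, 8, 6]
9: hit
4: fault, evict 0, frames [7, 9, 8, 6, 4]
Page faults: 8.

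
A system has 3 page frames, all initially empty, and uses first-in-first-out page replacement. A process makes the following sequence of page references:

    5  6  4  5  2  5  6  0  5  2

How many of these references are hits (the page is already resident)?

5 → fault, frames {5}
6 → fault, frames {5,6}
4 → fault, frames {5,6,4}
5 → hit
2 → fault, evict 5, frames {6,4,2}
5 → fault, evict 6, frames {4,2,5}
6 → fault, evict 4, frames {2,5,6}
0 → fault, evict 2, frames {5,6,0}
5 → hit
2 → fault, evict 5, frames {6,0,2}
Hits: 2.

2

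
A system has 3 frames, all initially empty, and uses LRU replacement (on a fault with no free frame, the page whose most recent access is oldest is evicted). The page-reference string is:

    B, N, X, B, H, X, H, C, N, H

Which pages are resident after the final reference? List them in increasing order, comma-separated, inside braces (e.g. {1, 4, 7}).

{C, H, N}

B: fault, frames {B}
N: fault, frames {B,N}
X: fault, frames {B,N,X}
B: hit
H: fault, evict N, frames {X,B,H}
X: hit
H: hit
C: fault, evict B, frames {X,H,C}
N: fault, evict X, frames {H,C,N}
H: hit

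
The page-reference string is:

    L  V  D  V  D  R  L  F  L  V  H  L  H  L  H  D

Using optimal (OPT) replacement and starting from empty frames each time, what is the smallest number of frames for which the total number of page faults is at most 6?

4

f=1: 16 faults
f=2: 9 faults
f=3: 7 faults
f=4: 6 faults
f=5: 6 faults
f=6: 6 faults
Smallest f with faults ≤ 6 is 4.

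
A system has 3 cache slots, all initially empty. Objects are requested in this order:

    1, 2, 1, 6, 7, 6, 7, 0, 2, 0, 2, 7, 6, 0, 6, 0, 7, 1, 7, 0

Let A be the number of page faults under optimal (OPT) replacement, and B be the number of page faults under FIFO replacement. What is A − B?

-3

Under OPT: F F . F F . . F . . . . F . . . . F . . → 7 faults.
Under FIFO: F F . F F . . F F . . . F . . . F F . F → 10 faults.
A − B = 7 − 10 = -3.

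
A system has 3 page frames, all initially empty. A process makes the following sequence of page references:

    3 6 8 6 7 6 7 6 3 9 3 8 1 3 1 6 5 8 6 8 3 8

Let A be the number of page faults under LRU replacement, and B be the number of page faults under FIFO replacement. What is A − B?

Under LRU: F F F . F . . . F F . F F . . F F F . . F . → 12 faults.
Under FIFO: F F F . F . . . F F . F F F . F F F . . F . → 13 faults.
A − B = 12 − 13 = -1.

-1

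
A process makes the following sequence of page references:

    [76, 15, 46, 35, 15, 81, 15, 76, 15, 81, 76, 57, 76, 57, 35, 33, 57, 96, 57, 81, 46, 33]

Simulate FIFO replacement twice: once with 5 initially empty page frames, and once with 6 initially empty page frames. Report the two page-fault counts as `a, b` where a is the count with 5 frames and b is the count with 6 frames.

5 frames: F F F F . F . . . . . F F . . F . F . . F . → 10 faults.
6 frames: F F F F . F . . . . . F . . . F . F . . . . → 8 faults.
8 < 10: adding a frame reduced faults, as is typical.

10, 8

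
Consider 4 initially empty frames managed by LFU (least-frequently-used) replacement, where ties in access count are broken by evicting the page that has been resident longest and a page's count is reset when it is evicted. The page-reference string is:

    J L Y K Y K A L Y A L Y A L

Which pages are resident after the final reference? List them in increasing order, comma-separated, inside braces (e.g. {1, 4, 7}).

J -> miss, frames [J]
L -> miss, frames [J, L]
Y -> miss, frames [J, L, Y]
K -> miss, frames [J, L, Y, K]
Y -> hit
K -> hit
A -> miss, evict J, frames [L, Y, K, A]
L -> hit
Y -> hit
A -> hit
L -> hit
Y -> hit
A -> hit
L -> hit

{A, K, L, Y}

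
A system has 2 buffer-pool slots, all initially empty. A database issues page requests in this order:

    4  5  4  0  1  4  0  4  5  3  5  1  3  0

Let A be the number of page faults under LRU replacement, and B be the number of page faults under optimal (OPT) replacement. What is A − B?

2

Under LRU: F F . F F F F . F F . F F F → 11 faults.
Under OPT: F F . F F . F . F F . F . F → 9 faults.
A − B = 11 − 9 = 2.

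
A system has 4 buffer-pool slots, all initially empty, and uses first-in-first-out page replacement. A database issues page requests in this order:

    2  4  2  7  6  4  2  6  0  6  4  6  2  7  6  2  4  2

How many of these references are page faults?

2 → miss, frames [2]
4 → miss, frames [2, 4]
2 → hit
7 → miss, frames [2, 4, 7]
6 → miss, frames [2, 4, 7, 6]
4 → hit
2 → hit
6 → hit
0 → miss, evict 2, frames [4, 7, 6, 0]
6 → hit
4 → hit
6 → hit
2 → miss, evict 4, frames [7, 6, 0, 2]
7 → hit
6 → hit
2 → hit
4 → miss, evict 7, frames [6, 0, 2, 4]
2 → hit
Page faults: 7.

7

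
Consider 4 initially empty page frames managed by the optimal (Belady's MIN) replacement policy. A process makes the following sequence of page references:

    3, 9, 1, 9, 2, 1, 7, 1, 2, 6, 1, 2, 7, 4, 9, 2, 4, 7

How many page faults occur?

8

3: miss, frames {3}
9: miss, frames {3,9}
1: miss, frames {3,9,1}
9: hit
2: miss, frames {3,9,1,2}
1: hit
7: miss, evict 3, frames {9,1,2,7}
1: hit
2: hit
6: miss, evict 9, frames {1,2,7,6}
1: hit
2: hit
7: hit
4: miss, evict 6, frames {1,2,7,4}
9: miss, evict 1, frames {2,7,4,9}
2: hit
4: hit
7: hit
Page faults: 8.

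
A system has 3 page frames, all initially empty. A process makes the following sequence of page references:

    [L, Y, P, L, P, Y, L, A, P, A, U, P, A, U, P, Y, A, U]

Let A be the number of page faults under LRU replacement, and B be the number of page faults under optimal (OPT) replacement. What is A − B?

Under LRU: F F F . . . . F F . F . . . . F F F → 9 faults.
Under OPT: F F F . . . . F . . F . . . . F . . → 6 faults.
A − B = 9 − 6 = 3.

3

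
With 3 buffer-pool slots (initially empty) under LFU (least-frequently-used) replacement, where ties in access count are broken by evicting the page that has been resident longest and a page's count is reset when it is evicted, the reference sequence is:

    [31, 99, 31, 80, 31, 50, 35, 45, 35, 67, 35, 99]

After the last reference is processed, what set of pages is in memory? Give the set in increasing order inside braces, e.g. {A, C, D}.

31 → fault, frames {31}
99 → fault, frames {31,99}
31 → hit
80 → fault, frames {31,99,80}
31 → hit
50 → fault, evict 99, frames {31,80,50}
35 → fault, evict 80, frames {31,50,35}
45 → fault, evict 50, frames {31,35,45}
35 → hit
67 → fault, evict 45, frames {31,35,67}
35 → hit
99 → fault, evict 67, frames {31,35,99}

{31, 35, 99}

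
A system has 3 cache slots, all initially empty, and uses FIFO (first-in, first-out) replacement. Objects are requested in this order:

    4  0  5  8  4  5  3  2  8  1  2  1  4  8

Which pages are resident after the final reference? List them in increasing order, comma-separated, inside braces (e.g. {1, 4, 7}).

4 → miss, frames (4)
0 → miss, frames (4 0)
5 → miss, frames (4 0 5)
8 → miss, evict 4, frames (0 5 8)
4 → miss, evict 0, frames (5 8 4)
5 → hit
3 → miss, evict 5, frames (8 4 3)
2 → miss, evict 8, frames (4 3 2)
8 → miss, evict 4, frames (3 2 8)
1 → miss, evict 3, frames (2 8 1)
2 → hit
1 → hit
4 → miss, evict 2, frames (8 1 4)
8 → hit

{1, 4, 8}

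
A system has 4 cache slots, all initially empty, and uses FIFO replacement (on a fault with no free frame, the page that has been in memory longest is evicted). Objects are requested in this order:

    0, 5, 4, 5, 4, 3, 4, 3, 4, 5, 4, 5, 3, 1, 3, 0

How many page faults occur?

0: fault, frames [0]
5: fault, frames [0, 5]
4: fault, frames [0, 5, 4]
5: hit
4: hit
3: fault, frames [0, 5, 4, 3]
4: hit
3: hit
4: hit
5: hit
4: hit
5: hit
3: hit
1: fault, evict 0, frames [5, 4, 3, 1]
3: hit
0: fault, evict 5, frames [4, 3, 1, 0]
Page faults: 6.

6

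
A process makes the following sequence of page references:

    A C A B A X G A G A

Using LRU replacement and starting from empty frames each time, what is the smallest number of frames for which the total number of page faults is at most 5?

3

f=1: 10 faults
f=2: 6 faults
f=3: 5 faults
f=4: 5 faults
f=5: 5 faults
Smallest f with faults ≤ 5 is 3.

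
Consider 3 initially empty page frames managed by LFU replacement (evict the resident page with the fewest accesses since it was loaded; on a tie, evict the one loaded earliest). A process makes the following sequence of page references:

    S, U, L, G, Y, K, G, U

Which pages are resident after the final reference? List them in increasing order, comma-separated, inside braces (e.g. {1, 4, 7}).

S: fault, frames [S]
U: fault, frames [S, U]
L: fault, frames [S, U, L]
G: fault, evict S, frames [U, L, G]
Y: fault, evict U, frames [L, G, Y]
K: fault, evict L, frames [G, Y, K]
G: hit
U: fault, evict Y, frames [G, K, U]

{G, K, U}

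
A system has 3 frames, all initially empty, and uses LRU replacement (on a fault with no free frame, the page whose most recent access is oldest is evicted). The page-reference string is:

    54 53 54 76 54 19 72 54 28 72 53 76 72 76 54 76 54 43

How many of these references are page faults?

10

54 -> miss, frames [54]
53 -> miss, frames [54, 53]
54 -> hit
76 -> miss, frames [53, 54, 76]
54 -> hit
19 -> miss, evict 53, frames [76, 54, 19]
72 -> miss, evict 76, frames [54, 19, 72]
54 -> hit
28 -> miss, evict 19, frames [72, 54, 28]
72 -> hit
53 -> miss, evict 54, frames [28, 72, 53]
76 -> miss, evict 28, frames [72, 53, 76]
72 -> hit
76 -> hit
54 -> miss, evict 53, frames [72, 76, 54]
76 -> hit
54 -> hit
43 -> miss, evict 72, frames [76, 54, 43]
Page faults: 10.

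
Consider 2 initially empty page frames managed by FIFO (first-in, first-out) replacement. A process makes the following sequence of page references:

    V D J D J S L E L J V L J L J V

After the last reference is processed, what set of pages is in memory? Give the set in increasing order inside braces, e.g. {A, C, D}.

{J, V}

V: fault, frames (V)
D: fault, frames (V D)
J: fault, evict V, frames (D J)
D: hit
J: hit
S: fault, evict D, frames (J S)
L: fault, evict J, frames (S L)
E: fault, evict S, frames (L E)
L: hit
J: fault, evict L, frames (E J)
V: fault, evict E, frames (J V)
L: fault, evict J, frames (V L)
J: fault, evict V, frames (L J)
L: hit
J: hit
V: fault, evict L, frames (J V)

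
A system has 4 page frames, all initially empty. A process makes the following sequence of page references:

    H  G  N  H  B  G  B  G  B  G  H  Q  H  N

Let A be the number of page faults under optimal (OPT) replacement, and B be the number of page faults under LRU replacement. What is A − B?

Under OPT: F F F . F . . . . . . F . . → 5 faults.
Under LRU: F F F . F . . . . . . F . F → 6 faults.
A − B = 5 − 6 = -1.

-1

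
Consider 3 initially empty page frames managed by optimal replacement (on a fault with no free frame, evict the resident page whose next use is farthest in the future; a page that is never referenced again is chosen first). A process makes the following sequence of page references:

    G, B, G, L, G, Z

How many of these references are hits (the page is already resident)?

G: miss, frames [G]
B: miss, frames [G, B]
G: hit
L: miss, frames [G, B, L]
G: hit
Z: miss, evict L, frames [G, B, Z]
Hits: 2.

2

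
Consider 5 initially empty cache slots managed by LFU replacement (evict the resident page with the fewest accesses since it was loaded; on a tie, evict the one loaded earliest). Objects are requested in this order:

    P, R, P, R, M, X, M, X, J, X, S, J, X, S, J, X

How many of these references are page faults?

9

P -> fault, frames (P)
R -> fault, frames (P R)
P -> hit
R -> hit
M -> fault, frames (P R M)
X -> fault, frames (P R M X)
M -> hit
X -> hit
J -> fault, frames (P R M X J)
X -> hit
S -> fault, evict J, frames (P R M X S)
J -> fault, evict S, frames (P R M X J)
X -> hit
S -> fault, evict J, frames (P R M X S)
J -> fault, evict S, frames (P R M X J)
X -> hit
Page faults: 9.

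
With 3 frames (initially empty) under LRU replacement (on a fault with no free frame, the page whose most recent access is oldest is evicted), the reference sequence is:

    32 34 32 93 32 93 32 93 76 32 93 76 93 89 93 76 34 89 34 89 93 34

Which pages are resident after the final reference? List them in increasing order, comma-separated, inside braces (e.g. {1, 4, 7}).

{34, 89, 93}

32 → miss, frames (32)
34 → miss, frames (32 34)
32 → hit
93 → miss, frames (34 32 93)
32 → hit
93 → hit
32 → hit
93 → hit
76 → miss, evict 34, frames (32 93 76)
32 → hit
93 → hit
76 → hit
93 → hit
89 → miss, evict 32, frames (76 93 89)
93 → hit
76 → hit
34 → miss, evict 89, frames (93 76 34)
89 → miss, evict 93, frames (76 34 89)
34 → hit
89 → hit
93 → miss, evict 76, frames (34 89 93)
34 → hit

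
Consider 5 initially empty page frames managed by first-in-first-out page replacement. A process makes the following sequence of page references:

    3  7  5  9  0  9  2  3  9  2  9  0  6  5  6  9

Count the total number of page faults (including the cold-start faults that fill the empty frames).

10

3 -> fault, frames [3]
7 -> fault, frames [3, 7]
5 -> fault, frames [3, 7, 5]
9 -> fault, frames [3, 7, 5, 9]
0 -> fault, frames [3, 7, 5, 9, 0]
9 -> hit
2 -> fault, evict 3, frames [7, 5, 9, 0, 2]
3 -> fault, evict 7, frames [5, 9, 0, 2, 3]
9 -> hit
2 -> hit
9 -> hit
0 -> hit
6 -> fault, evict 5, frames [9, 0, 2, 3, 6]
5 -> fault, evict 9, frames [0, 2, 3, 6, 5]
6 -> hit
9 -> fault, evict 0, frames [2, 3, 6, 5, 9]
Page faults: 10.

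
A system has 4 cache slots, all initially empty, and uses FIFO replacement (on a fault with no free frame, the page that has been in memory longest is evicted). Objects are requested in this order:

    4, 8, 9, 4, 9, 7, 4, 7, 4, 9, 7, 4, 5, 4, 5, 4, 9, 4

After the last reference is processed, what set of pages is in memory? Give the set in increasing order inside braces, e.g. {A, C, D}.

4 -> miss, frames [4]
8 -> miss, frames [4, 8]
9 -> miss, frames [4, 8, 9]
4 -> hit
9 -> hit
7 -> miss, frames [4, 8, 9, 7]
4 -> hit
7 -> hit
4 -> hit
9 -> hit
7 -> hit
4 -> hit
5 -> miss, evict 4, frames [8, 9, 7, 5]
4 -> miss, evict 8, frames [9, 7, 5, 4]
5 -> hit
4 -> hit
9 -> hit
4 -> hit

{4, 5, 7, 9}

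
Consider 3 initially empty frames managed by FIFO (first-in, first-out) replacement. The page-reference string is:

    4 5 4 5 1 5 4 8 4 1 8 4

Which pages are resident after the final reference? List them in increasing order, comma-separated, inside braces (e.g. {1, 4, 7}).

{1, 4, 8}

4 → miss, frames (4)
5 → miss, frames (4 5)
4 → hit
5 → hit
1 → miss, frames (4 5 1)
5 → hit
4 → hit
8 → miss, evict 4, frames (5 1 8)
4 → miss, evict 5, frames (1 8 4)
1 → hit
8 → hit
4 → hit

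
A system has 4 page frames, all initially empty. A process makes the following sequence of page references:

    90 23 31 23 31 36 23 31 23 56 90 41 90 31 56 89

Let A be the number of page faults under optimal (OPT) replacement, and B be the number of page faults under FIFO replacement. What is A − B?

-2

Under OPT: F F F . . F . . . F . F . . . F → 7 faults.
Under FIFO: F F F . . F . . . F F F . F . F → 9 faults.
A − B = 7 − 9 = -2.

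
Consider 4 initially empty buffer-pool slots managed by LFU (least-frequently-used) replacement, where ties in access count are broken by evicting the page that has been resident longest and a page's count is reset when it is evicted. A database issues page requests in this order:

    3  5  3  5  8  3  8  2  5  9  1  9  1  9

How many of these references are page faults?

3 → fault, frames [3]
5 → fault, frames [3, 5]
3 → hit
5 → hit
8 → fault, frames [3, 5, 8]
3 → hit
8 → hit
2 → fault, frames [3, 5, 8, 2]
5 → hit
9 → fault, evict 2, frames [3, 5, 8, 9]
1 → fault, evict 9, frames [3, 5, 8, 1]
9 → fault, evict 1, frames [3, 5, 8, 9]
1 → fault, evict 9, frames [3, 5, 8, 1]
9 → fault, evict 1, frames [3, 5, 8, 9]
Page faults: 9.

9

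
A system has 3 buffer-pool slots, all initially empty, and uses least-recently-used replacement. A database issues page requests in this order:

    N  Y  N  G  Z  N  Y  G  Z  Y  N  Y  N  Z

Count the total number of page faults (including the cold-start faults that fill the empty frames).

N -> miss, frames [N]
Y -> miss, frames [N, Y]
N -> hit
G -> miss, frames [Y, N, G]
Z -> miss, evict Y, frames [N, G, Z]
N -> hit
Y -> miss, evict G, frames [Z, N, Y]
G -> miss, evict Z, frames [N, Y, G]
Z -> miss, evict N, frames [Y, G, Z]
Y -> hit
N -> miss, evict G, frames [Z, Y, N]
Y -> hit
N -> hit
Z -> hit
Page faults: 8.

8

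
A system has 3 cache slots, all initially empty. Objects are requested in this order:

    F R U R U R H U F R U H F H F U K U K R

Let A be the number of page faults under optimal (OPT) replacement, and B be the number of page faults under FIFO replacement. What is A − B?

Under OPT: F F F . . . F . . F . . F . . . F . . F → 8 faults.
Under FIFO: F F F . . . F . F F F F F . . . F F . F → 12 faults.
A − B = 8 − 12 = -4.

-4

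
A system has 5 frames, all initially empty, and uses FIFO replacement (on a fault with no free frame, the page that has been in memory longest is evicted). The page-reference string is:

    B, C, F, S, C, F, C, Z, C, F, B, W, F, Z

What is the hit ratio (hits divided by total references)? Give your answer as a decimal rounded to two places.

B → fault, frames (B)
C → fault, frames (B C)
F → fault, frames (B C F)
S → fault, frames (B C F S)
C → hit
F → hit
C → hit
Z → fault, frames (B C F S Z)
C → hit
F → hit
B → hit
W → fault, evict B, frames (C F S Z W)
F → hit
Z → hit
Hits: 8 of 14 references → 8/14 = 0.5714.

0.57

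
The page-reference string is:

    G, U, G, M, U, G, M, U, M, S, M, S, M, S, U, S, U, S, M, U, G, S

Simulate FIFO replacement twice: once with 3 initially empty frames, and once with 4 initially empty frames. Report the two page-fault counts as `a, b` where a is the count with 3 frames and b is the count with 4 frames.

5, 4

3 frames: F F . F . . . . . F . . . . . . . . . . F . → 5 faults.
4 frames: F F . F . . . . . F . . . . . . . . . . . . → 4 faults.
4 < 5: adding a frame reduced faults, as is typical.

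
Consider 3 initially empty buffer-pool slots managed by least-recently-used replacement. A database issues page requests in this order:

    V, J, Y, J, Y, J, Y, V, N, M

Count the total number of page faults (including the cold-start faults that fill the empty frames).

5

V: fault, frames [V]
J: fault, frames [V, J]
Y: fault, frames [V, J, Y]
J: hit
Y: hit
J: hit
Y: hit
V: hit
N: fault, evict J, frames [Y, V, N]
M: fault, evict Y, frames [V, N, M]
Page faults: 5.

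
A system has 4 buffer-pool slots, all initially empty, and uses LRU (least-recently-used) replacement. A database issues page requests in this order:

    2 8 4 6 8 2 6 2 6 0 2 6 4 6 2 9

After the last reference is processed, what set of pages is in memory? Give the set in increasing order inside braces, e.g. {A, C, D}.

{2, 4, 6, 9}

2 → miss, frames (2)
8 → miss, frames (2 8)
4 → miss, frames (2 8 4)
6 → miss, frames (2 8 4 6)
8 → hit
2 → hit
6 → hit
2 → hit
6 → hit
0 → miss, evict 4, frames (8 2 6 0)
2 → hit
6 → hit
4 → miss, evict 8, frames (0 2 6 4)
6 → hit
2 → hit
9 → miss, evict 0, frames (4 6 2 9)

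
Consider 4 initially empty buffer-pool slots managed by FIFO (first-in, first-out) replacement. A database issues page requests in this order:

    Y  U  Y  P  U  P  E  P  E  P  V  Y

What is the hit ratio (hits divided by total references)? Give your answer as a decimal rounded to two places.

0.50

Y → fault, frames [Y]
U → fault, frames [Y, U]
Y → hit
P → fault, frames [Y, U, P]
U → hit
P → hit
E → fault, frames [Y, U, P, E]
P → hit
E → hit
P → hit
V → fault, evict Y, frames [U, P, E, V]
Y → fault, evict U, frames [P, E, V, Y]
Hits: 6 of 12 references → 6/12 = 0.5000.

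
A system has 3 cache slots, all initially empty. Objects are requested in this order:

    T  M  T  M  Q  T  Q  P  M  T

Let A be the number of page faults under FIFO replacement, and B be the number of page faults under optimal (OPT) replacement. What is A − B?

1

Under FIFO: F F . . F . . F . F → 5 faults.
Under OPT: F F . . F . . F . . → 4 faults.
A − B = 5 − 4 = 1.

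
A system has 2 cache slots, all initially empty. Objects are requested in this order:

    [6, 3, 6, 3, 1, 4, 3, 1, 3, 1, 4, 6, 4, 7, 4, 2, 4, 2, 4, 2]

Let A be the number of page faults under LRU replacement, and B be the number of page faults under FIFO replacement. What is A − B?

-1

Under LRU: F F . . F F F F . . F F . F . F . . . . → 10 faults.
Under FIFO: F F . . F F F F . . F F . F F F . . . . → 11 faults.
A − B = 10 − 11 = -1.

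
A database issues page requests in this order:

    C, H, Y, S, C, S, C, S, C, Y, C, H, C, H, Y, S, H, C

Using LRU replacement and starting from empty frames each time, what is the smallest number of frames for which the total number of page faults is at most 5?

4

f=1: 18 faults
f=2: 11 faults
f=3: 8 faults
f=4: 4 faults
Smallest f with faults ≤ 5 is 4.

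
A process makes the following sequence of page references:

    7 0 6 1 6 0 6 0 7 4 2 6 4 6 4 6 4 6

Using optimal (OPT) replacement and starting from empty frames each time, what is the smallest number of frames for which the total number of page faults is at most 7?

3

f=1: 18 faults
f=2: 9 faults
f=3: 7 faults
f=4: 6 faults
f=5: 6 faults
f=6: 6 faults
Smallest f with faults ≤ 7 is 3.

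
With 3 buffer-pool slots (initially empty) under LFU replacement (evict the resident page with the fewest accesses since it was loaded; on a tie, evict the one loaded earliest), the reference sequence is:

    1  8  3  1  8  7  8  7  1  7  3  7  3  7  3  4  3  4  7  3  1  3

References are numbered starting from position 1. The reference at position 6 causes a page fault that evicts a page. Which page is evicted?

3

pos 1: 1: miss, frames [1]
pos 2: 8: miss, frames [1, 8]
pos 3: 3: miss, frames [1, 8, 3]
pos 4: 1: hit
pos 5: 8: hit
pos 6: 7: miss, evict 3, frames [1, 8, 7]
At position 6, page 3 is evicted.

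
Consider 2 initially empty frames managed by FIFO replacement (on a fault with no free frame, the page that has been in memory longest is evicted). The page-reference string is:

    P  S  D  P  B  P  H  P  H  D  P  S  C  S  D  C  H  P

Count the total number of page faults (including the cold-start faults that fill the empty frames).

13

P -> fault, frames (P)
S -> fault, frames (P S)
D -> fault, evict P, frames (S D)
P -> fault, evict S, frames (D P)
B -> fault, evict D, frames (P B)
P -> hit
H -> fault, evict P, frames (B H)
P -> fault, evict B, frames (H P)
H -> hit
D -> fault, evict H, frames (P D)
P -> hit
S -> fault, evict P, frames (D S)
C -> fault, evict D, frames (S C)
S -> hit
D -> fault, evict S, frames (C D)
C -> hit
H -> fault, evict C, frames (D H)
P -> fault, evict D, frames (H P)
Page faults: 13.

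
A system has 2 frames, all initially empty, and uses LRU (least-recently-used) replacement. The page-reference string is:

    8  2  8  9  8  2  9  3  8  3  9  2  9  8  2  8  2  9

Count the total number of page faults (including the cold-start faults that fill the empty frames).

12

8: fault, frames {8}
2: fault, frames {8,2}
8: hit
9: fault, evict 2, frames {8,9}
8: hit
2: fault, evict 9, frames {8,2}
9: fault, evict 8, frames {2,9}
3: fault, evict 2, frames {9,3}
8: fault, evict 9, frames {3,8}
3: hit
9: fault, evict 8, frames {3,9}
2: fault, evict 3, frames {9,2}
9: hit
8: fault, evict 2, frames {9,8}
2: fault, evict 9, frames {8,2}
8: hit
2: hit
9: fault, evict 8, frames {2,9}
Page faults: 12.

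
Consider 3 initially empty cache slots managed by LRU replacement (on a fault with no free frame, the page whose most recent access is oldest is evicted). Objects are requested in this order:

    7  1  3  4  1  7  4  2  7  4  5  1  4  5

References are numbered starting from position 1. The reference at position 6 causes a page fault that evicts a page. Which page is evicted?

3

pos 1: 7 → miss, frames [7]
pos 2: 1 → miss, frames [7, 1]
pos 3: 3 → miss, frames [7, 1, 3]
pos 4: 4 → miss, evict 7, frames [1, 3, 4]
pos 5: 1 → hit
pos 6: 7 → miss, evict 3, frames [4, 1, 7]
At position 6, page 3 is evicted.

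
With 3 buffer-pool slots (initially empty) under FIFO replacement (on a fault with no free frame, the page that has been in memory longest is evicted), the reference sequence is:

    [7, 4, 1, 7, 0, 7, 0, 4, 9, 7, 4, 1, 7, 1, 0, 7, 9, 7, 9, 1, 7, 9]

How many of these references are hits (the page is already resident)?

7 -> miss, frames {7}
4 -> miss, frames {7,4}
1 -> miss, frames {7,4,1}
7 -> hit
0 -> miss, evict 7, frames {4,1,0}
7 -> miss, evict 4, frames {1,0,7}
0 -> hit
4 -> miss, evict 1, frames {0,7,4}
9 -> miss, evict 0, frames {7,4,9}
7 -> hit
4 -> hit
1 -> miss, evict 7, frames {4,9,1}
7 -> miss, evict 4, frames {9,1,7}
1 -> hit
0 -> miss, evict 9, frames {1,7,0}
7 -> hit
9 -> miss, evict 1, frames {7,0,9}
7 -> hit
9 -> hit
1 -> miss, evict 7, frames {0,9,1}
7 -> miss, evict 0, frames {9,1,7}
9 -> hit
Hits: 9.

9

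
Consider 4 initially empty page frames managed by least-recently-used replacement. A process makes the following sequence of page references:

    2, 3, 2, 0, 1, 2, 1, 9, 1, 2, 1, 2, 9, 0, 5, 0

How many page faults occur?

2 → fault, frames (2)
3 → fault, frames (2 3)
2 → hit
0 → fault, frames (3 2 0)
1 → fault, frames (3 2 0 1)
2 → hit
1 → hit
9 → fault, evict 3, frames (0 2 1 9)
1 → hit
2 → hit
1 → hit
2 → hit
9 → hit
0 → hit
5 → fault, evict 1, frames (2 9 0 5)
0 → hit
Page faults: 6.

6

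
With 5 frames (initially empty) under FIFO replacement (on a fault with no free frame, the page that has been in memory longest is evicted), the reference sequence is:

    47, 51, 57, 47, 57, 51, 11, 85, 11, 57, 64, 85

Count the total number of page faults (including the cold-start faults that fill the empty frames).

6

47: fault, frames (47)
51: fault, frames (47 51)
57: fault, frames (47 51 57)
47: hit
57: hit
51: hit
11: fault, frames (47 51 57 11)
85: fault, frames (47 51 57 11 85)
11: hit
57: hit
64: fault, evict 47, frames (51 57 11 85 64)
85: hit
Page faults: 6.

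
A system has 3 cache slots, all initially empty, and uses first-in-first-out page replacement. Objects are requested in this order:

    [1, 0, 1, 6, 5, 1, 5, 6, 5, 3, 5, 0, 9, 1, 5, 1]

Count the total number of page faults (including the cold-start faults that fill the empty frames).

1 -> miss, frames (1)
0 -> miss, frames (1 0)
1 -> hit
6 -> miss, frames (1 0 6)
5 -> miss, evict 1, frames (0 6 5)
1 -> miss, evict 0, frames (6 5 1)
5 -> hit
6 -> hit
5 -> hit
3 -> miss, evict 6, frames (5 1 3)
5 -> hit
0 -> miss, evict 5, frames (1 3 0)
9 -> miss, evict 1, frames (3 0 9)
1 -> miss, evict 3, frames (0 9 1)
5 -> miss, evict 0, frames (9 1 5)
1 -> hit
Page faults: 10.

10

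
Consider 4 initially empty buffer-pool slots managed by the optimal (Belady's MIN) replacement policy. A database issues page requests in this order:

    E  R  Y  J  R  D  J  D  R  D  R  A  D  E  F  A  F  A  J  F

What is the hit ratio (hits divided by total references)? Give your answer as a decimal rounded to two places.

0.65

E -> fault, frames (E)
R -> fault, frames (E R)
Y -> fault, frames (E R Y)
J -> fault, frames (E R Y J)
R -> hit
D -> fault, evict Y, frames (E R J D)
J -> hit
D -> hit
R -> hit
D -> hit
R -> hit
A -> fault, evict R, frames (E J D A)
D -> hit
E -> hit
F -> fault, evict D, frames (E J A F)
A -> hit
F -> hit
A -> hit
J -> hit
F -> hit
Hits: 13 of 20 references → 13/20 = 0.6500.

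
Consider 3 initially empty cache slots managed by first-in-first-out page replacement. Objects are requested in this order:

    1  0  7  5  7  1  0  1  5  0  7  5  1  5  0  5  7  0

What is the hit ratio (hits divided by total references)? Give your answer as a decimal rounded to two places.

1: miss, frames [1]
0: miss, frames [1, 0]
7: miss, frames [1, 0, 7]
5: miss, evict 1, frames [0, 7, 5]
7: hit
1: miss, evict 0, frames [7, 5, 1]
0: miss, evict 7, frames [5, 1, 0]
1: hit
5: hit
0: hit
7: miss, evict 5, frames [1, 0, 7]
5: miss, evict 1, frames [0, 7, 5]
1: miss, evict 0, frames [7, 5, 1]
5: hit
0: miss, evict 7, frames [5, 1, 0]
5: hit
7: miss, evict 5, frames [1, 0, 7]
0: hit
Hits: 7 of 18 references → 7/18 = 0.3889.

0.39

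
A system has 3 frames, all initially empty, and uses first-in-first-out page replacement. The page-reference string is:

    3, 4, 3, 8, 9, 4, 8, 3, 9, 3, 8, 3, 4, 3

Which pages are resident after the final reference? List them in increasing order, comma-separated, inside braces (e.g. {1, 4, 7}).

{3, 4, 9}

3: fault, frames [3]
4: fault, frames [3, 4]
3: hit
8: fault, frames [3, 4, 8]
9: fault, evict 3, frames [4, 8, 9]
4: hit
8: hit
3: fault, evict 4, frames [8, 9, 3]
9: hit
3: hit
8: hit
3: hit
4: fault, evict 8, frames [9, 3, 4]
3: hit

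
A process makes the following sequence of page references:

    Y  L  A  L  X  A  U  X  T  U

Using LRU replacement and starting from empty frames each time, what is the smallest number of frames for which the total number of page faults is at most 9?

f=1: 10 faults
f=2: 9 faults
f=3: 6 faults
f=4: 6 faults
f=5: 6 faults
f=6: 6 faults
Smallest f with faults ≤ 9 is 2.

2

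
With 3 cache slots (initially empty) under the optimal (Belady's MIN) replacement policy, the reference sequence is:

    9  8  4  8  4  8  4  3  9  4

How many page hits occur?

6

9 -> fault, frames [9]
8 -> fault, frames [9, 8]
4 -> fault, frames [9, 8, 4]
8 -> hit
4 -> hit
8 -> hit
4 -> hit
3 -> fault, evict 8, frames [9, 4, 3]
9 -> hit
4 -> hit
Hits: 6.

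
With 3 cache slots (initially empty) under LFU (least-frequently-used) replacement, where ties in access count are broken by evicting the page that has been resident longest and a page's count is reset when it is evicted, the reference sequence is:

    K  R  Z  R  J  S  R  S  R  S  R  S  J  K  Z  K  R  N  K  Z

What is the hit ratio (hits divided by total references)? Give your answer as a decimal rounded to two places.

0.45

K -> miss, frames {K}
R -> miss, frames {K,R}
Z -> miss, frames {K,R,Z}
R -> hit
J -> miss, evict K, frames {R,Z,J}
S -> miss, evict Z, frames {R,J,S}
R -> hit
S -> hit
R -> hit
S -> hit
R -> hit
S -> hit
J -> hit
K -> miss, evict J, frames {R,S,K}
Z -> miss, evict K, frames {R,S,Z}
K -> miss, evict Z, frames {R,S,K}
R -> hit
N -> miss, evict K, frames {R,S,N}
K -> miss, evict N, frames {R,S,K}
Z -> miss, evict K, frames {R,S,Z}
Hits: 9 of 20 references → 9/20 = 0.4500.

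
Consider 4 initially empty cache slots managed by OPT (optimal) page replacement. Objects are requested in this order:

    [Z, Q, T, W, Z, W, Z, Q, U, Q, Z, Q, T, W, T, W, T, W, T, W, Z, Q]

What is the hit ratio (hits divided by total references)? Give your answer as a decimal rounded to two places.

Z → miss, frames {Z}
Q → miss, frames {Z,Q}
T → miss, frames {Z,Q,T}
W → miss, frames {Z,Q,T,W}
Z → hit
W → hit
Z → hit
Q → hit
U → miss, evict W, frames {Z,Q,T,U}
Q → hit
Z → hit
Q → hit
T → hit
W → miss, evict U, frames {Z,Q,T,W}
T → hit
W → hit
T → hit
W → hit
T → hit
W → hit
Z → hit
Q → hit
Hits: 16 of 22 references → 16/22 = 0.7273.

0.73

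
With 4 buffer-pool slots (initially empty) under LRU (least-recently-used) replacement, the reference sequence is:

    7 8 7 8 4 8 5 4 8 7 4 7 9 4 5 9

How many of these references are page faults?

6

7: miss, frames {7}
8: miss, frames {7,8}
7: hit
8: hit
4: miss, frames {7,8,4}
8: hit
5: miss, frames {7,4,8,5}
4: hit
8: hit
7: hit
4: hit
7: hit
9: miss, evict 5, frames {8,4,7,9}
4: hit
5: miss, evict 8, frames {7,9,4,5}
9: hit
Page faults: 6.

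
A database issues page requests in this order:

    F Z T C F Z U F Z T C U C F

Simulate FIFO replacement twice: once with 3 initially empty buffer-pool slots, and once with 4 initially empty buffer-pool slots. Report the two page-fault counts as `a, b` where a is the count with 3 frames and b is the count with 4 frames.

3 frames: F F F F F F F . . F F . . F → 10 faults.
4 frames: F F F F . . F F F F F F . F → 11 faults.
11 > 10: adding a frame increased faults — Belady's anomaly.

10, 11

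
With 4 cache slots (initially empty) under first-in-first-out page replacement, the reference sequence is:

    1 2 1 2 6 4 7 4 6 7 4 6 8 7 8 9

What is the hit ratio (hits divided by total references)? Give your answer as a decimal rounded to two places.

0.56

1: fault, frames [1]
2: fault, frames [1, 2]
1: hit
2: hit
6: fault, frames [1, 2, 6]
4: fault, frames [1, 2, 6, 4]
7: fault, evict 1, frames [2, 6, 4, 7]
4: hit
6: hit
7: hit
4: hit
6: hit
8: fault, evict 2, frames [6, 4, 7, 8]
7: hit
8: hit
9: fault, evict 6, frames [4, 7, 8, 9]
Hits: 9 of 16 references → 9/16 = 0.5625.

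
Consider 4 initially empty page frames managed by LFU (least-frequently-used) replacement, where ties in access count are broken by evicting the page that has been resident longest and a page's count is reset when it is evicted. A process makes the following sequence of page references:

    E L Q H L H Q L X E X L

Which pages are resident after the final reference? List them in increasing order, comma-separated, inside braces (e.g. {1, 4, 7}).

{H, L, Q, X}

E: fault, frames [E]
L: fault, frames [E, L]
Q: fault, frames [E, L, Q]
H: fault, frames [E, L, Q, H]
L: hit
H: hit
Q: hit
L: hit
X: fault, evict E, frames [L, Q, H, X]
E: fault, evict X, frames [L, Q, H, E]
X: fault, evict E, frames [L, Q, H, X]
L: hit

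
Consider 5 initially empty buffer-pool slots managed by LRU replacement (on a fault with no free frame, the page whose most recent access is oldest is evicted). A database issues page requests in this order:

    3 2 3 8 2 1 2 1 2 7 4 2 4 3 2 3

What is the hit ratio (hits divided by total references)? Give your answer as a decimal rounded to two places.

3: miss, frames (3)
2: miss, frames (3 2)
3: hit
8: miss, frames (2 3 8)
2: hit
1: miss, frames (3 8 2 1)
2: hit
1: hit
2: hit
7: miss, frames (3 8 1 2 7)
4: miss, evict 3, frames (8 1 2 7 4)
2: hit
4: hit
3: miss, evict 8, frames (1 7 2 4 3)
2: hit
3: hit
Hits: 9 of 16 references → 9/16 = 0.5625.

0.56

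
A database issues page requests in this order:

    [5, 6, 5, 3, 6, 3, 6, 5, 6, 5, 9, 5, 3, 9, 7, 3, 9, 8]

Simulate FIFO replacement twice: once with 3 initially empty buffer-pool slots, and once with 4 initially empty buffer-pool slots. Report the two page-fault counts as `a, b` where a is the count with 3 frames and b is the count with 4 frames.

3 frames: F F . F . . . . . . F F . . F F F F → 9 faults.
4 frames: F F . F . . . . . . F . . . F . . F → 6 faults.
6 < 9: adding a frame reduced faults, as is typical.

9, 6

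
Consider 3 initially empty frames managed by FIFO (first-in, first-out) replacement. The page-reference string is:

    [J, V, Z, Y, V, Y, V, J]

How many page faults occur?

J -> miss, frames [J]
V -> miss, frames [J, V]
Z -> miss, frames [J, V, Z]
Y -> miss, evict J, frames [V, Z, Y]
V -> hit
Y -> hit
V -> hit
J -> miss, evict V, frames [Z, Y, J]
Page faults: 5.

5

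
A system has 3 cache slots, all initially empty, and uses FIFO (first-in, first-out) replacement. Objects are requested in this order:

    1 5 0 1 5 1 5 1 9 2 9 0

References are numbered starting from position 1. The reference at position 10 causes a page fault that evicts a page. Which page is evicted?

pos 1: 1 → miss, frames [1]
pos 2: 5 → miss, frames [1, 5]
pos 3: 0 → miss, frames [1, 5, 0]
pos 4: 1 → hit
pos 5: 5 → hit
pos 6: 1 → hit
pos 7: 5 → hit
pos 8: 1 → hit
pos 9: 9 → miss, evict 1, frames [5, 0, 9]
pos 10: 2 → miss, evict 5, frames [0, 9, 2]
At position 10, page 5 is evicted.

5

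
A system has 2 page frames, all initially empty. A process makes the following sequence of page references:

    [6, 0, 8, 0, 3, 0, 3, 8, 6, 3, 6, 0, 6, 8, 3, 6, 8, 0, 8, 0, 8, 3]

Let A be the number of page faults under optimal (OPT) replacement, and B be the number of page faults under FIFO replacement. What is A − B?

-4

Under OPT: F F F . F . . F F . . F . F F . F F . . . F → 12 faults.
Under FIFO: F F F . F F . F F F . F F F F F F F . . . F → 16 faults.
A − B = 12 − 16 = -4.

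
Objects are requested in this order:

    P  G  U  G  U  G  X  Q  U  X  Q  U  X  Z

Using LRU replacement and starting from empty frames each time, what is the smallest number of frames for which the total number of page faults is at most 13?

2

f=1: 14 faults
f=2: 11 faults
f=3: 7 faults
f=4: 6 faults
f=5: 6 faults
f=6: 6 faults
Smallest f with faults ≤ 13 is 2.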